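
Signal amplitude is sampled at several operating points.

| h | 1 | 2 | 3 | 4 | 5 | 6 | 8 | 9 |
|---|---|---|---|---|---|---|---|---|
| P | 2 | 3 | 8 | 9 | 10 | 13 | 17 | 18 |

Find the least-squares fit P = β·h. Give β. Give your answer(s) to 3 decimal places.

β = 2.093

The normal system XᵀX·[β]ᵀ = XᵀP is [[236]]·[β]ᵀ = [494]ᵀ.
Hence β = 494 / 236 ≈ 2.09322.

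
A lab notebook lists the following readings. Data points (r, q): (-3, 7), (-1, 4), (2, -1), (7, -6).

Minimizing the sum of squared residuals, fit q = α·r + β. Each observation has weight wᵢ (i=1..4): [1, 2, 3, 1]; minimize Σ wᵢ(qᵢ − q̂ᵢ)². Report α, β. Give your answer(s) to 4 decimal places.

α = -1.3341, β = 2.3818

Setting ∂/∂α … = 0 gives: 72·α + 8·β = -77;  8·α + 7·β = 6.
(Σwᵢ·r·r = 72, Σwᵢ·r = 8, Σwᵢ·1 = 7, Σwᵢ·r·q = -77, Σwᵢ·q = 6.)
Δ = 72·7 − 8² = 440.
α = ((-77)·7 − 8·6)/440 = -587/440; β = (72·6 − 8·(-77))/440 = 131/55.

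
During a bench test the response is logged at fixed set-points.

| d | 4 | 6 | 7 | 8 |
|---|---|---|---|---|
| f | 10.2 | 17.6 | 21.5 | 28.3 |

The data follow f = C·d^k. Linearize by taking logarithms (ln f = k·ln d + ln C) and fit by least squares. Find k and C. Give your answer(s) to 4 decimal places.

Linearized form: ln f = k·ln d + ln C. From the 4 transformed points,
Sums: Σln d = 7.2034, Σ(ln d)² = 13.2429, Σln f = 11.6012, Σln d·ln f = 21.2795.
Normal system: [[13.2429, 7.2034]; [7.2034, 4]]·[k, ln C]ᵀ = [21.2795, 11.6012]ᵀ.
Δ = 13.2429·4 − (7.2034)² = 1.0824; k = (21.2795·4 − 7.2034·11.6012)/1.0824 = 1.43203, ln C = (13.2429·11.6012 − 7.2034·21.2795)/1.0824 = 0.32143, so C = exp(0.32143) = 1.37910.

k = 1.4320, C = 1.3791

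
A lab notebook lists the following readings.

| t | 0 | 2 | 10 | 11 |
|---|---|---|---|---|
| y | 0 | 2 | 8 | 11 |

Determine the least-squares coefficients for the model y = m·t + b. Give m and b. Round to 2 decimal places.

The normal equations are: 225·m + 23·b = 205;  23·m + 4·b = 21.
(Σt·t = 225, Σt = 23, Σ1 = 4, Σt·y = 205, Σy = 21.)
Eliminating b: 4·(row 1) − 23·(row 2) gives 371·m = 4·205 − 23·21 = 337, so m = 337/371.
Then b = (21 − 23·(337/371))/4 = 10/371.

m = 0.91, b = 0.03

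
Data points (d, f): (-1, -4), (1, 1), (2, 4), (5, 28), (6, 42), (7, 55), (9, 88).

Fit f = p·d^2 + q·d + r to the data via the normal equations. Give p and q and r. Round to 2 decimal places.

Forming MᵀM = [[10901, 1421, 197]; [1421, 197, 29]; [197, 29, 7]] and Mᵀf = [12048, 1582, 214]ᵀ gives MᵀM·[p, q, r]ᵀ = Mᵀf.
Inverting the 3×3 Gram matrix, [p, q, r]ᵀ = [3911/4224, 7441/4224, -245/88]ᵀ.

p = 0.93, q = 1.76, r = -2.78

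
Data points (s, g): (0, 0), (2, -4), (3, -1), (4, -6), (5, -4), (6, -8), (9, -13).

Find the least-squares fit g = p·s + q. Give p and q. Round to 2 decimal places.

With design matrix M, MᵀM = [[171, 29]; [29, 7]] and Mᵀg = [-220, -36]ᵀ.
Eliminating q: 7·(row 1) − 29·(row 2) gives 356·p = 7·(-220) − 29·(-36) = -496, so p = -124/89.
Then q = ((-36) − 29·(-124/89))/7 = 56/89.

p = -1.39, q = 0.63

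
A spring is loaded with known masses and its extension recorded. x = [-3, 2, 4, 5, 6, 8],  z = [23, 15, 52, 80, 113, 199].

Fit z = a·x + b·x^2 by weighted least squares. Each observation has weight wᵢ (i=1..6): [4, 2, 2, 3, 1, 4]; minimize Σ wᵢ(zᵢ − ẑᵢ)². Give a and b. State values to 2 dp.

a = 1.21, b = 2.96

Entries of AᵀWA: Σwᵢ·x·x = 443, Σwᵢ·x·x^2 = 2675, Σwᵢ·x^2·x^2 = 20423.
And Σwᵢ·x·z = 8446, Σwᵢ·x^2·z = 63624.
So AᵀWA·[a, b]ᵀ = AᵀWz: [[443, 2675]; [2675, 20423]]·[a, b]ᵀ = [8446, 63624]ᵀ.
Δ = 443·20423 − 2675² = 1891764.
a = (8446·20423 − 2675·63624)/1891764 = 1149229/945882; b = (443·63624 − 2675·8446)/1891764 = 2796191/945882.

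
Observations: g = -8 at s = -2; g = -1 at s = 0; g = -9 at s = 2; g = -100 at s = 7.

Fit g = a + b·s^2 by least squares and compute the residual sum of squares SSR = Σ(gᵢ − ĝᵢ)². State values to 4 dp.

SSR = 0.7506

With design matrix X, XᵀX = [[4, 57]; [57, 2433]] and Xᵀg = [-118, -4968]ᵀ.
Determinant 4·2433 − 57² = 6483.
a = ((-118)·2433 − 57·(-4968))/6483 = -1306/2161; b = (4·(-4968) − 57·(-118))/6483 = -4382/2161.
Residuals: 1546/2161, -855/2161, -615/2161, -76/2161; SSR = 1622/2161.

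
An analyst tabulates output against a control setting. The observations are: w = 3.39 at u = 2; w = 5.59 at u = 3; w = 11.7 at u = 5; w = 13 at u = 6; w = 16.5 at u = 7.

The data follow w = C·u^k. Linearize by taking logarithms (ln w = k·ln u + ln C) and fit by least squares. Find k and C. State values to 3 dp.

With ln wᵢ as the transformed response and ln uᵢ as the regressor:
AᵀA = [[11.2747, 7.1389]; [7.1389, 5]], rhs = [16.7463, 10.7697]ᵀ  (here Σln u = 7.1389, Σ(ln u)² = 11.2747, Σln w = 10.7697, Σln u·ln w = 16.7463).
Solving (det = 5.4099): k = 1.26585, ln C = 0.34660, so C = exp(0.34660) = 1.41425.

k = 1.266, C = 1.414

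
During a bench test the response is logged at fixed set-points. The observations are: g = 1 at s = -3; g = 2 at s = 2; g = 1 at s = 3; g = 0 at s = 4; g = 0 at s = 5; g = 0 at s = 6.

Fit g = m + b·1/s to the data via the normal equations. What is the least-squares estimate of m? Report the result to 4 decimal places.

m = 0.5462

Entries of XᵀX: Σ1 = 6, Σ1/s = 67/60, Σ1/s·1/s = 241/400.
For Xᵀg: Σg = 4, Σ1/s·g = 1.
So XᵀX·[m, b]ᵀ = Xᵀg: [[6, 67/60]; [67/60, 241/400]]·[m, b]ᵀ = [4, 1]ᵀ.
Eliminating b: (241/400)·(row 1) − (67/60)·(row 2) gives (341/144)·m = (241/400)·4 − (67/60)·1 = 97/75, so m = 4656/8525.
Then b = (1 − (67/60)·(4656/8525))/(241/400) = 1104/1705.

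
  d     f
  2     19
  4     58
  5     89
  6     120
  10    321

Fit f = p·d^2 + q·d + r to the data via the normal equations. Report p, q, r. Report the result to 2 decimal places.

With design matrix M, MᵀM = [[12193, 1413, 181]; [1413, 181, 27]; [181, 27, 5]] and Mᵀf = [39649, 4645, 607]ᵀ.
Solving the 3×3 system (Gaussian elimination) gives p = 3026/1001, q = 1433/1001, r = 606/143.

p = 3.02, q = 1.43, r = 4.24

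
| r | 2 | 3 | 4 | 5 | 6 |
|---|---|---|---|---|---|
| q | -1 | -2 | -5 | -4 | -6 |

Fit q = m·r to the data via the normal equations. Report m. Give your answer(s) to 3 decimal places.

XᵀX·[m]ᵀ = Xᵀq reads: 90·m = -84.
(Σr·r = 90, Σr·q = -84.)
m = (-84)/90 = -0.933333.

m = -0.933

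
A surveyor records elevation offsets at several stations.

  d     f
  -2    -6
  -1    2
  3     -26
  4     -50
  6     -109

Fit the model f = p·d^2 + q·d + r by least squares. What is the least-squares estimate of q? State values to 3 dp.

From the data, Σd^2·d^2 = 1650, Σd^2·d = 298, Σd^2 = 66, Σd·d = 66, Σd = 10, Σ1 = 5.
Moment sums: Σd^2·f = -4980, Σd·f = -922, Σf = -189.
AᵀA·[p, q, r]ᵀ = Aᵀf becomes [[1650, 298, 66]; [298, 66, 10]; [66, 10, 5]]·[p, q, r]ᵀ = [-4980, -922, -189]ᵀ.
Inverting the 3×3 Gram matrix, [p, q, r]ᵀ = [-30019/10336, -13905/10336, 2085/646]ᵀ.

q = -1.345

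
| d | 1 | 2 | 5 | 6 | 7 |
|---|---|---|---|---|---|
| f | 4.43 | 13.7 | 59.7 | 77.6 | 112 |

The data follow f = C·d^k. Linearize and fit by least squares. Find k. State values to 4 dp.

k = 1.6303

Linearized form: ln f = k·ln d + ln C. From the 5 transformed points,
Sums: Σln d = 6.0403, Σ(ln d)² = 10.0677, Σln f = 17.2652, Σln d·ln f = 25.3745.
Normal system: [[10.0677, 6.0403]; [6.0403, 5]]·[k, ln C]ᵀ = [25.3745, 17.2652]ᵀ.
Slope k = (n·Σln d·ln f − Σln d·Σln f)/(n·Σ(ln d)² − (Σln d)²) = (5·25.3745 − 6.0403·17.2652)/13.8539 = 1.63033; ln C = (Σln f − k·Σln d)/n = 1.48352.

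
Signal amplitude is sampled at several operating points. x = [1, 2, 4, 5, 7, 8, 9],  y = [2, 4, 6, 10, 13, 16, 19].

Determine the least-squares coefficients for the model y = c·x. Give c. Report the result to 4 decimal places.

c = 1.9750

With design matrix M, MᵀM = [[240]] and Mᵀy = [474]ᵀ.
Hence c = 474 / 240 ≈ 1.975.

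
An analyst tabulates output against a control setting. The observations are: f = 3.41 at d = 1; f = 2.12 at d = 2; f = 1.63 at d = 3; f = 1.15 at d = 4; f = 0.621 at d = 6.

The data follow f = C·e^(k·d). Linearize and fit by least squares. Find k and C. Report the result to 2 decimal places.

k = -0.33, C = 4.44

With ln fᵢ as the transformed response and dᵢ as the regressor:
Over the data: Σd = 16.0000, Σ(d)² = 66.0000, Σln f = 2.1300, Σd·ln f = 1.8958.
Normal system: [[66.0000, 16.0000]; [16.0000, 5]]·[k, ln C]ᵀ = [1.8958, 2.1300]ᵀ.
Solving (det = 74.0000): k = -0.33246, ln C = 1.48987, so C = exp(1.48987) = 4.43652.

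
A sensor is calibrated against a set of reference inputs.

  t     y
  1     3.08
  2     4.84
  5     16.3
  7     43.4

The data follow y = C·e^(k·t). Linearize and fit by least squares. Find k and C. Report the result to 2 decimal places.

Linearized form: ln y = k·t + ln C. From the 4 transformed points,
Σt = 15.0000, Σ(t)² = 79.0000, Σln y = 9.2635, Σt·ln y = 44.6278.
Normal system: [[79.0000, 15.0000]; [15.0000, 4]]·[k, ln C]ᵀ = [44.6278, 9.2635]ᵀ.
Solving (det = 91.0000): k = 0.43472, ln C = 0.68568, so C = exp(0.68568) = 1.98512.

k = 0.43, C = 1.99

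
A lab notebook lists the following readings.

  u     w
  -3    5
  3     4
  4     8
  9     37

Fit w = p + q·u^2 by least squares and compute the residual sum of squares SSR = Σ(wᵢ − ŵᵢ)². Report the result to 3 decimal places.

Compute the Gram sums: Σ1 = 4, Σu^2 = 115, Σu^2·u^2 = 6979.
For Aᵀw: Σw = 54, Σu^2·w = 3206.
Determinant 4·6979 − 115² = 14691.
p = (54·6979 − 115·3206)/14691 = 8176/14691; q = (4·3206 − 115·54)/14691 = 6614/14691.
Residuals: 5753/14691, -8938/14691, 1176/4897, -343/14691; SSR = 8546/14691.

SSR = 0.582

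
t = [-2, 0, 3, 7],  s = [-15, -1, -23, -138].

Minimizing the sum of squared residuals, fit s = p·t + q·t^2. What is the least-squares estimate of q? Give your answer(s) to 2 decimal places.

q = -3.02

Forming XᵀX = [[62, 362]; [362, 2498]] and Xᵀs = [-1005, -7029]ᵀ gives XᵀX·[p, q]ᵀ = Xᵀs.
Δ = 62·2498 − 362² = 23832.
p = ((-1005)·2498 − 362·(-7029))/23832 = 1417/993; q = (62·(-7029) − 362·(-1005))/23832 = -5999/1986.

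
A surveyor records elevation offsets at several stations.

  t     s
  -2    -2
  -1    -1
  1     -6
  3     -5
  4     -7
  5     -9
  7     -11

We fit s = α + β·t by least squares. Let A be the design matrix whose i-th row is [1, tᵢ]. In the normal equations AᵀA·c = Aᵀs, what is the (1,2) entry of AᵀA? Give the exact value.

17

Row 1 ↔ basis 1, column 2 ↔ basis t, so (AᵀA)_{1,2} = Σᵢ t = (1)·(-2) + (1)·(-1) + (1)·(1) + (1)·(3) + (1)·(4) + (1)·(5) + (1)·(7) = 17.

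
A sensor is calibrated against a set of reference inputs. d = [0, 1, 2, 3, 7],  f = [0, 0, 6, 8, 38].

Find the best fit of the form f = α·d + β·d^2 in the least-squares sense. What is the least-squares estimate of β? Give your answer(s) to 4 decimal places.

β = 0.6448

Normal-equation sums: Σd·d = 63, Σd·d^2 = 379, Σd^2·d^2 = 2499.
Moment sums: Σd·f = 302, Σd^2·f = 1958.
Determinant 63·2499 − 379² = 13796.
α = (302·2499 − 379·1958)/13796 = 3154/3449; β = (63·1958 − 379·302)/13796 = 2224/3449.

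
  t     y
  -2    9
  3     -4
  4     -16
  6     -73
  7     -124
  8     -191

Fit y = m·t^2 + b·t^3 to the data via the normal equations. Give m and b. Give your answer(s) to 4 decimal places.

Entries of MᵀM: Σt^2·t^2 = 8146, Σt^2·t^3 = 58586, Σt^3·t^3 = 431338.
For Mᵀy: Σt^2·y = -21184, Σt^3·y = -157296.
Δ = 8146·431338 − 58586² = 81359952.
m = ((-21184)·431338 − 58586·(-157296))/81359952 = 4867454/5084997; b = (8146·(-157296) − 58586·(-21184))/81359952 = -2515462/5084997.

m = 0.9572, b = -0.4947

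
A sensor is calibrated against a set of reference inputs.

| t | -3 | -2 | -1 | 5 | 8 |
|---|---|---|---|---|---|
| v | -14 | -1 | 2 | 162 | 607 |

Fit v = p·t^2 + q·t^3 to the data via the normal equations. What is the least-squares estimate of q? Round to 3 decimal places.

AᵀA·[p, q]ᵀ = Aᵀv reads: 4819·p + 35617·q = 42770;  35617·p + 278563·q = 331418.
Δ = 4819·278563 − 35617² = 73824408.
p = (42770·278563 − 35617·331418)/73824408 = 3056239/2050678; q = (4819·331418 − 35617·42770)/73824408 = 2049007/2050678.

q = 0.999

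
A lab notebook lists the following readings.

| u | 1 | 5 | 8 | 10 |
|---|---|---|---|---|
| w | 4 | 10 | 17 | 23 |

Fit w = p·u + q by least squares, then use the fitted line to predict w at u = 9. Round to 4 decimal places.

ŵ = 19.7609

Sums needed: Σu·u = 190, Σu = 24, Σ1 = 4.
And Σu·w = 420, Σw = 54.
Normal equations: [[190, 24]; [24, 4]]·[p, q]ᵀ = [420, 54]ᵀ.
Eliminating q: 4·(row 1) − 24·(row 2) gives 184·p = 4·420 − 24·54 = 384, so p = 48/23.
Then q = (54 − 24·(48/23))/4 = 45/46.
At u = 9: ŵ = (48/23)·(9) + (45/46)·(1) = 909/46.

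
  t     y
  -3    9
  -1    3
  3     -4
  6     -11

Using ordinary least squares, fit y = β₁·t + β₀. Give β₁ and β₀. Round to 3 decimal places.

β₁ = -2.138, β₀ = 1.923

From the data, Σt·t = 55, Σt = 5, Σ1 = 4.
Right-hand side: Σt·y = -108, Σy = -3.
So AᵀA·[β₁, β₀]ᵀ = Aᵀy: [[55, 5]; [5, 4]]·[β₁, β₀]ᵀ = [-108, -3]ᵀ.
det = 55·4 − 5² = 195.
β₁ = ((-108)·4 − 5·(-3))/195 = -139/65; β₀ = (55·(-3) − 5·(-108))/195 = 25/13.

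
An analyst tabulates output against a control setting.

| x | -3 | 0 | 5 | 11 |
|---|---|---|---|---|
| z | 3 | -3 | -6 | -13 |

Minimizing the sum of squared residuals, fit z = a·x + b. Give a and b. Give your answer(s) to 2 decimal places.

a = -1.07, b = -1.28

Entries of AᵀA: Σx·x = 155, Σx = 13, Σ1 = 4.
For Aᵀz: Σx·z = -182, Σz = -19.
AᵀA·[a, b]ᵀ = Aᵀz becomes [[155, 13]; [13, 4]]·[a, b]ᵀ = [-182, -19]ᵀ.
Eliminating b: 4·(row 1) − 13·(row 2) gives 451·a = 4·(-182) − 13·(-19) = -481, so a = -481/451.
Then b = ((-19) − 13·(-481/451))/4 = -579/451.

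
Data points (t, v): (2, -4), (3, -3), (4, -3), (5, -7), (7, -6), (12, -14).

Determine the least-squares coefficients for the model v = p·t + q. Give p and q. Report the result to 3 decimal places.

p = -1.076, q = -0.247

Sums needed: Σt·t = 247, Σt = 33, Σ1 = 6.
Right-hand side: Σt·v = -274, Σv = -37.
Δ = 247·6 − 33² = 393.
p = ((-274)·6 − 33·(-37))/393 = -141/131; q = (247·(-37) − 33·(-274))/393 = -97/393.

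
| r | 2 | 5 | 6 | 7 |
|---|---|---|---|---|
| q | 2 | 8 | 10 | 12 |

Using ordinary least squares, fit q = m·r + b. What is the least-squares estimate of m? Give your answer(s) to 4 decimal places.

m = 2.0000

Entries of AᵀA: Σr·r = 114, Σr = 20, Σ1 = 4.
For Aᵀq: Σr·q = 188, Σq = 32.
So AᵀA·[m, b]ᵀ = Aᵀq: [[114, 20]; [20, 4]]·[m, b]ᵀ = [188, 32]ᵀ.
Eliminating b: 4·(row 1) − 20·(row 2) gives 56·m = 4·188 − 20·32 = 112, so m = 2.
Then b = (32 − 20·2)/4 = -2.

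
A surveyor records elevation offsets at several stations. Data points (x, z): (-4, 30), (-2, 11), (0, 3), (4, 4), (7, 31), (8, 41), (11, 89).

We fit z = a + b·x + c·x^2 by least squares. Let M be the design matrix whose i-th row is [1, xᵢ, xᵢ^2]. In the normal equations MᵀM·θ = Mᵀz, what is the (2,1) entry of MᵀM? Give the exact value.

Row 2 ↔ basis x, column 1 ↔ basis 1, so (MᵀM)_{2,1} = Σᵢ x = (-4)·(1) + (-2)·(1) + (0)·(1) + (4)·(1) + (7)·(1) + (8)·(1) + (11)·(1) = 24.

24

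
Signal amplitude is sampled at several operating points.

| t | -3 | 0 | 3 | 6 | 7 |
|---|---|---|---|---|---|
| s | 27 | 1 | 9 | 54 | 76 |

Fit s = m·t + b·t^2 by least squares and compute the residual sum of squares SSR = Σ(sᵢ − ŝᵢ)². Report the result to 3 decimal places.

SSR = 1.377

AᵀA·[m, b]ᵀ = Aᵀs reads: 103·m + 559·b = 802;  559·m + 3859·b = 5992.
Eliminating b: 3859·(row 1) − 559·(row 2) gives 84996·m = 3859·802 − 559·5992 = -254610, so m = -4715/1574.
Then b = (5992 − 559·(-4715/1574))/3859 = 3127/1574.
Residuals: 105/787, 1, 84/787, 357/787, -297/787; SSR = 1084/787.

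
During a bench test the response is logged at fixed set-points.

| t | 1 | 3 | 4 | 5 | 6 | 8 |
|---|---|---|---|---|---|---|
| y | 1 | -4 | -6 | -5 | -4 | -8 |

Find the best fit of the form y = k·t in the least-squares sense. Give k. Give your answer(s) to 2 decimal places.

With design matrix X, XᵀX = [[151]] and Xᵀy = [-148]ᵀ.
k = (-148)/151 = -0.980132.

k = -0.98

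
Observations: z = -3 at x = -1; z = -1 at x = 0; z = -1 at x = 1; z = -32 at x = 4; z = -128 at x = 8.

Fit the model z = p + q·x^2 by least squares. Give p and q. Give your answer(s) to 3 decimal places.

p = -0.289, q = -1.995

Normal-equation sums: Σ1 = 5, Σx^2 = 82, Σx^2·x^2 = 4354.
Moment sums: Σz = -165, Σx^2·z = -8708.
Normal equations: [[5, 82]; [82, 4354]]·[p, q]ᵀ = [-165, -8708]ᵀ.
Δ = 5·4354 − 82² = 15046.
p = ((-165)·4354 − 82·(-8708))/15046 = -2177/7523; q = (5·(-8708) − 82·(-165))/15046 = -15005/7523.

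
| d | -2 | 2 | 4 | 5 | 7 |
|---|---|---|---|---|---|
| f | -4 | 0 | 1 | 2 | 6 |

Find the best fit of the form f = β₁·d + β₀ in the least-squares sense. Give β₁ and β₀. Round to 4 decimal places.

β₁ = 1.0256, β₀ = -2.2821

Normal-equation sums: Σd·d = 98, Σd = 16, Σ1 = 5.
Moment sums: Σd·f = 64, Σf = 5.
Normal equations: [[98, 16]; [16, 5]]·[β₁, β₀]ᵀ = [64, 5]ᵀ.
Δ = 98·5 − 16² = 234.
β₁ = (64·5 − 16·5)/234 = 40/39; β₀ = (98·5 − 16·64)/234 = -89/39.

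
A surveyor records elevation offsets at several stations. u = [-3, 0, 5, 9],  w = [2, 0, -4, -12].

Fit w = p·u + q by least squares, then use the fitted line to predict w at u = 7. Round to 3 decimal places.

ŵ = -8.289

The normal equations are: 115·p + 11·q = -134;  11·p + 4·q = -14.
(Σu·u = 115, Σu = 11, Σ1 = 4, Σu·w = -134, Σw = -14.)
Determinant 115·4 − 11² = 339.
p = ((-134)·4 − 11·(-14))/339 = -382/339; q = (115·(-14) − 11·(-134))/339 = -136/339.
At u = 7: ŵ = (-382/339)·(7) + (-136/339)·(1) = -2810/339.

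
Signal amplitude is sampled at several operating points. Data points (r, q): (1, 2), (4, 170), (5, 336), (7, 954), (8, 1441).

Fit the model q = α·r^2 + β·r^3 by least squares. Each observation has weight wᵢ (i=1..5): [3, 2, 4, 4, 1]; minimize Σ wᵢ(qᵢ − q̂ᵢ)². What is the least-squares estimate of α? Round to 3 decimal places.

Setting ∂/∂α … = 0 gives: 16715·α + 114547·β = 318254;  114547·α + 803435·β = 2236446.
(Σwᵢ·r^2·r^2 = 16715, Σwᵢ·r^2·r^3 = 114547, Σwᵢ·r^3·r^3 = 803435, Σwᵢ·r^2·q = 318254, Σwᵢ·r^3·q = 2236446.)
Δ = 16715·803435 − 114547² = 308400816.
α = (318254·803435 − 114547·2236446)/308400816 = -30111092/19275051; β = (16715·2236446 − 114547·318254)/308400816 = 57947122/19275051.

α = -1.562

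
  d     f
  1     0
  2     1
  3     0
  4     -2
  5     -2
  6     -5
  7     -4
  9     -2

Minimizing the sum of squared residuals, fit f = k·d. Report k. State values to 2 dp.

With design matrix A, AᵀA = [[221]] and Aᵀf = [-92]ᵀ.
k = (-92)/221 = -0.41629.

k = -0.42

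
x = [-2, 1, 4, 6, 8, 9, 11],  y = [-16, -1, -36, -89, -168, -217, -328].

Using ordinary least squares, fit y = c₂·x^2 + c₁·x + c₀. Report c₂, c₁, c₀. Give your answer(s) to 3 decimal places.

Forming MᵀM = [[26867, 2845, 323]; [2845, 323, 37]; [323, 37, 7]] and Mᵀy = [-71862, -7552, -855]ᵀ gives MᵀM·[c₂, c₁, c₀]ᵀ = Mᵀy.
Row-reducing yields c₂ = -74329/25158, c₁ = 129769/50316, c₀ = 9281/16772.

c₂ = -2.954, c₁ = 2.579, c₀ = 0.553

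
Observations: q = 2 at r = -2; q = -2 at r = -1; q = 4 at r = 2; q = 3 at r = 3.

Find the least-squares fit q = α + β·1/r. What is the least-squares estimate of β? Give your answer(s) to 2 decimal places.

Forming XᵀX = [[4, -2/3]; [-2/3, 29/18]] and Xᵀq = [7, 4]ᵀ gives XᵀX·[α, β]ᵀ = Xᵀq.
Δ = 4·(29/18) − (-2/3)² = 6.
α = (7·(29/18) − (-2/3)·4)/6 = 251/108; β = (4·4 − (-2/3)·7)/6 = 31/9.

β = 3.44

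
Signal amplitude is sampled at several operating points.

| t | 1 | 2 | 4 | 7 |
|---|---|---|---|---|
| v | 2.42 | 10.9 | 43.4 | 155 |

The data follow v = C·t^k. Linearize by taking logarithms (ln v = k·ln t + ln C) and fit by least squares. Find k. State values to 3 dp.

k = 2.121

Linearized form: ln v = k·ln t + ln C. From the 4 transformed points,
Σln t = 4.0254, Σ(ln t)² = 6.1888, Σln v = 12.0864, Σln t·ln v = 16.6968.
Equations: 6.1888·k + 4.0254·ln C = 16.6968;  4.0254·k + 4·ln C = 12.0864.
Slope k = (n·Σln t·ln v − Σln t·Σln v)/(n·Σ(ln t)² − (Σln t)²) = (4·16.6968 − 4.0254·12.0864)/8.5519 = 2.12060; ln C = (Σln v − k·Σln t)/n = 0.88757.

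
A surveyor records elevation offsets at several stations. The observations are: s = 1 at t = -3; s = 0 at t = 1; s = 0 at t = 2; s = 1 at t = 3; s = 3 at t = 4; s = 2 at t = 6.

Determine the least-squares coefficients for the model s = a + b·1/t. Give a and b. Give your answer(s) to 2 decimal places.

a = 1.55, b = -1.21

Forming XᵀX = [[6, 23/12]; [23/12, 25/16]] and Xᵀs = [7, 13/12]ᵀ gives XᵀX·[a, b]ᵀ = Xᵀs.
det = 6·(25/16) − (23/12)² = 821/144.
a = (7·(25/16) − (23/12)·(13/12))/(821/144) = 1276/821; b = (6·(13/12) − (23/12)·7)/(821/144) = -996/821.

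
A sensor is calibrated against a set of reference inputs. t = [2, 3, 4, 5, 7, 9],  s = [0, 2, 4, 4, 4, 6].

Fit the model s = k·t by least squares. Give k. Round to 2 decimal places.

k = 0.67

With design matrix A, AᵀA = [[184]] and Aᵀs = [124]ᵀ.
k = 124/184 = 0.673913.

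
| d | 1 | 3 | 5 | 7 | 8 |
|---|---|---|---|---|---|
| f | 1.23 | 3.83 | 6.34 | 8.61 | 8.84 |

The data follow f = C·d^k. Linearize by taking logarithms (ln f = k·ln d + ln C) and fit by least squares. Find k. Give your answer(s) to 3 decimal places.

k = 0.972

Linearized form: ln f = k·ln d + ln C. From the 5 transformed points,
AᵀA = [[11.9079, 6.7334]; [6.7334, 5]], rhs = [13.1688, 7.7290]ᵀ  (here Σln d = 6.7334, Σ(ln d)² = 11.9079, Σln f = 7.7290, Σln d·ln f = 13.1688).
Slope k = (n·Σln d·ln f − Σln d·Σln f)/(n·Σ(ln d)² − (Σln d)²) = (5·13.1688 − 6.7334·7.7290)/14.2007 = 0.97191; ln C = (Σln f − k·Σln d)/n = 0.23694.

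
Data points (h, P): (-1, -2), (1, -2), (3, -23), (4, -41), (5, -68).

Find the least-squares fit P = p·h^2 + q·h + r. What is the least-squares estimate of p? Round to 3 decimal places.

Entries of XᵀX: Σh^2·h^2 = 964, Σh^2·h = 216, Σh^2 = 52, Σh·h = 52, Σh = 12, Σ1 = 5.
Right-hand side: Σh^2·P = -2567, Σh·P = -573, ΣP = -136.
Row-reducing yields p = -759/268, q = 135/268, r = 70/67.

p = -2.832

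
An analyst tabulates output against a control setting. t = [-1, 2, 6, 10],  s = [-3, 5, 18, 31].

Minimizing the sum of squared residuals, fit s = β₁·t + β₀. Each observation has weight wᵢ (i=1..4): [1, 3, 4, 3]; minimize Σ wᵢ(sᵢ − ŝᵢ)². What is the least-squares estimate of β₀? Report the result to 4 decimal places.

β₀ = -0.9159

With design matrix X, XᵀWX = [[457, 59]; [59, 11]] and XᵀWs = [1395, 177]ᵀ.
Determinant 457·11 − 59² = 1546.
β₁ = (1395·11 − 59·177)/1546 = 2451/773; β₀ = (457·177 − 59·1395)/1546 = -708/773.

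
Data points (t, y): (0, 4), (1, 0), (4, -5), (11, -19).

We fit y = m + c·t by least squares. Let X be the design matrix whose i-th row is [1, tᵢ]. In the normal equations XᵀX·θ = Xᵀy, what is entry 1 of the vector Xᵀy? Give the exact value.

Entry 1 ↔ basis 1, so (Xᵀy)_{1} = Σᵢ yᵢ = (1)·(4) + (1)·(0) + (1)·(-5) + (1)·(-19) = -20.

-20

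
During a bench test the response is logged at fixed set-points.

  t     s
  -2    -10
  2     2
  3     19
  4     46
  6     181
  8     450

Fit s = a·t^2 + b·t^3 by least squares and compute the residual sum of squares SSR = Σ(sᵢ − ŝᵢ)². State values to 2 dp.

Setting ∂/∂a … = 0 gives: 5761·a + 41811·b = 36191;  41811·a + 313753·b = 273049.
(Σt^2·t^2 = 5761, Σt^2·t^3 = 41811, Σt^3·t^3 = 313753, Σt^2·s = 36191, Σt^3·s = 273049.)
Δ = 5761·313753 − 41811² = 59371312.
a = (36191·313753 − 41811·273049)/59371312 = -1395839/1349348; b = (5761·273049 − 41811·36191)/59371312 = 2137621/2120404.
Residuals: 8173853/3710707, -7151051/3710707, 4047856/3710707, -7304114/3710707, 1805290/3710707, 13646/285439; SSR = 51465978/3710707.

SSR = 13.87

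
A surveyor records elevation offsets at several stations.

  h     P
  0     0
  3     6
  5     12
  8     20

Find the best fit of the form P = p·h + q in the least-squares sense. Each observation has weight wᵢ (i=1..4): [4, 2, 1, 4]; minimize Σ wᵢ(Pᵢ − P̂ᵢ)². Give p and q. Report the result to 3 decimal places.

Setting ∂/∂p … = 0 gives: 299·p + 43·q = 736;  43·p + 11·q = 104.
Eliminating q: 11·(row 1) − 43·(row 2) gives 1440·p = 11·736 − 43·104 = 3624, so p = 151/60.
Then q = (104 − 43·(151/60))/11 = -23/60.

p = 2.517, q = -0.383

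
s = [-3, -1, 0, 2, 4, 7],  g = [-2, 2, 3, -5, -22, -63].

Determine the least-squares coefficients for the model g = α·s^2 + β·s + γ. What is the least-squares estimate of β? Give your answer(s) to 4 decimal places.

β = -1.6948

Forming MᵀM = [[2755, 387, 79]; [387, 79, 9]; [79, 9, 6]] and Mᵀg = [-3475, -535, -87]ᵀ gives MᵀM·[α, β, γ]ᵀ = Mᵀg.
Row-reducing yields α = -65961/60344, β = -102269/60344, γ = 73451/30172.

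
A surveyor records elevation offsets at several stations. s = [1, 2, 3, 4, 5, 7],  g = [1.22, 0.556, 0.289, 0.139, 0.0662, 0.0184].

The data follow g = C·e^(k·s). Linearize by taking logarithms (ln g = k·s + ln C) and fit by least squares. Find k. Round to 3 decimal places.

k = -0.699

Taking logs, ln g = k·s + ln C, so regress ln g on s.
Σs = 22.0000, Σ(s)² = 104.0000, Σln g = -10.3132, Σs·ln g = -54.1354.
Normal system: [[104.0000, 22.0000]; [22.0000, 6]]·[k, ln C]ᵀ = [-54.1354, -10.3132]ᵀ.
Slope k = (n·Σs·ln g − Σs·Σln g)/(n·Σ(s)² − (Σs)²) = (6·-54.1354 − 22.0000·-10.3132)/140.0000 = -0.69944; ln C = (Σln g − k·Σs)/n = 0.84574.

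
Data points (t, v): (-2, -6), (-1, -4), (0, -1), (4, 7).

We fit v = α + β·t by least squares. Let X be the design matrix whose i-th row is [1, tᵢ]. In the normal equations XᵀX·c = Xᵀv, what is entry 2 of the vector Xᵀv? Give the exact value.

Entry 2 ↔ basis t, so (Xᵀv)_{2} = Σᵢ (t)·vᵢ = (-2)·(-6) + (-1)·(-4) + (0)·(-1) + (4)·(7) = 44.

44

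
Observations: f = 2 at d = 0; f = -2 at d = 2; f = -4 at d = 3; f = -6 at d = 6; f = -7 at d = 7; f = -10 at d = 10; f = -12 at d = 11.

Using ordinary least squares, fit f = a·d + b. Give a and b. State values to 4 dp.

a = -1.1376, b = 0.7669

Normal-equation sums: Σd·d = 319, Σd = 39, Σ1 = 7.
For Xᵀf: Σd·f = -333, Σf = -39.
Eliminating b: 7·(row 1) − 39·(row 2) gives 712·a = 7·(-333) − 39·(-39) = -810, so a = -405/356.
Then b = ((-39) − 39·(-405/356))/7 = 273/356.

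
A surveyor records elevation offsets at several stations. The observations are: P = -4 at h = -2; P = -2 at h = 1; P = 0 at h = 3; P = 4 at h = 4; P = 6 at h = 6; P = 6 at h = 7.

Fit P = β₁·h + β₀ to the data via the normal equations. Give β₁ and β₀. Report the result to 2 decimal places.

MᵀM·[β₁, β₀]ᵀ = MᵀP reads: 115·β₁ + 19·β₀ = 100;  19·β₁ + 6·β₀ = 10.
det = 115·6 − 19² = 329.
β₁ = (100·6 − 19·10)/329 = 410/329; β₀ = (115·10 − 19·100)/329 = -750/329.

β₁ = 1.25, β₀ = -2.28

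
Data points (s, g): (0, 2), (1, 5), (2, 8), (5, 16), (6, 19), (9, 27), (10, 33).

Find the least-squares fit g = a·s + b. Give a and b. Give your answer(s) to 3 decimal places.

a = 2.947, b = 1.822

The normal equations are: 247·a + 33·b = 788;  33·a + 7·b = 110.
Eliminating b: 7·(row 1) − 33·(row 2) gives 640·a = 7·788 − 33·110 = 1886, so a = 943/320.
Then b = (110 − 33·(943/320))/7 = 583/320.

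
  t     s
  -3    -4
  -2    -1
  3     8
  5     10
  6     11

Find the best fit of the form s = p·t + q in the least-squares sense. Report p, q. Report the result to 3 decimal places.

p = 1.659, q = 1.814

Setting ∂/∂p … = 0 gives: 83·p + 9·q = 154;  9·p + 5·q = 24.
det = 83·5 − 9² = 334.
p = (154·5 − 9·24)/334 = 277/167; q = (83·24 − 9·154)/334 = 303/167.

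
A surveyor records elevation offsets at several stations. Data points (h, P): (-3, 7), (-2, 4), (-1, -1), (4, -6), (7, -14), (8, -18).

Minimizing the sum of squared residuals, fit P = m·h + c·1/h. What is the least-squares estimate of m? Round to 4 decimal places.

m = -2.1689

The normal system XᵀX·[m, c]ᵀ = XᵀP is [[143, 6]; [6, 41197/28224]]·[m, c]ᵀ = [-294, -109/12]ᵀ.
Δ = 143·(41197/28224) − 6² = 4875107/28224.
m = ((-294)·(41197/28224) − 6·(-109/12))/(4875107/28224) = -10573710/4875107; c = (143·(-109/12) − 6·(-294))/(4875107/28224) = 13126512/4875107.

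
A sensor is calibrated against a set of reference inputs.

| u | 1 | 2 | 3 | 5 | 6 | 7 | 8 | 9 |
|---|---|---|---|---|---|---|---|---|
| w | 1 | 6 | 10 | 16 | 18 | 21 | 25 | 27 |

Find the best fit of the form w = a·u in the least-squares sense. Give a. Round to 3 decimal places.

With design matrix M, MᵀM = [[269]] and Mᵀw = [821]ᵀ.
Hence a = 821 / 269 ≈ 3.05204.

a = 3.052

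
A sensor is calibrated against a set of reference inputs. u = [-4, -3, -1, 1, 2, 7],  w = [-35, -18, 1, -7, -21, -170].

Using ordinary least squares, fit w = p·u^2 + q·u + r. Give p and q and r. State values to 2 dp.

p = -2.97, q = -3.40, r = -0.96

The normal system AᵀA·[p, q, r]ᵀ = Aᵀw is [[2756, 260, 80]; [260, 80, 2]; [80, 2, 6]]·[p, q, r]ᵀ = [-9142, -1046, -250]ᵀ.
Solving the 3×3 system (Gaussian elimination) gives p = -25307/8526, q = -14513/4263, r = -194/203.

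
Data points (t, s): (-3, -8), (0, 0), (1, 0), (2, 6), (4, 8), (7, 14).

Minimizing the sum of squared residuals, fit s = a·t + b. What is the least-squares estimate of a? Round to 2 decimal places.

Compute the Gram sums: Σt·t = 79, Σt = 11, Σ1 = 6.
Moment sums: Σt·s = 166, Σs = 20.
det = 79·6 − 11² = 353.
a = (166·6 − 11·20)/353 = 776/353; b = (79·20 − 11·166)/353 = -246/353.

a = 2.20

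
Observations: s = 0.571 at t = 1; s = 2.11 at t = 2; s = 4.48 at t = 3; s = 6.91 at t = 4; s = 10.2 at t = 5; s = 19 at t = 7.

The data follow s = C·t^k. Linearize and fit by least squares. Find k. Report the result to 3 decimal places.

k = 1.786

With ln sᵢ as the transformed response and ln tᵢ as the regressor:
Σln t = 6.7334, Σ(ln t)² = 9.9861, Σln s = 8.8857, Σln t·ln s = 14.3121.
Normal system: [[9.9861, 6.7334]; [6.7334, 6]]·[k, ln C]ᵀ = [14.3121, 8.8857]ᵀ.
Slope k = (n·Σln t·ln s − Σln t·Σln s)/(n·Σ(ln t)² − (Σln t)²) = (6·14.3121 − 6.7334·8.8857)/14.5777 = 1.78637; ln C = (Σln s − k·Σln t)/n = -0.52377.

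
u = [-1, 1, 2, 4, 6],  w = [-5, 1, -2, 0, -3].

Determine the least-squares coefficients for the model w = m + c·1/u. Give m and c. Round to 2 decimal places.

Sums needed: Σ1 = 5, Σ1/u = 11/12, Σ1/u·1/u = 337/144.
Right-hand side: Σw = -9, Σ1/u·w = 9/2.
Normal equations: [[5, 11/12]; [11/12, 337/144]]·[m, c]ᵀ = [-9, 9/2]ᵀ.
Δ = 5·(337/144) − (11/12)² = 391/36.
m = ((-9)·(337/144) − (11/12)·(9/2))/(391/36) = -3627/1564; c = (5·(9/2) − (11/12)·(-9))/(391/36) = 1107/391.

m = -2.32, c = 2.83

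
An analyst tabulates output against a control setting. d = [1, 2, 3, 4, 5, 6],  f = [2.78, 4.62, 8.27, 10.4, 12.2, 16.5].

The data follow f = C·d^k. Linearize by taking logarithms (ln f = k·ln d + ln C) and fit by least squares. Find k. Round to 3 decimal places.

Let Y = ln f. Fitting Y = k·ln d + ln C by least squares:
AᵀA = [[9.4099, 6.5793]; [6.5793, 6]], rhs = [15.6770, 12.3121]ᵀ  (here Σln d = 6.5793, Σ(ln d)² = 9.4099, Σln f = 12.3121, Σln d·ln f = 15.6770).
Solving (det = 13.1729): k = 0.99128, ln C = 0.96504.

k = 0.991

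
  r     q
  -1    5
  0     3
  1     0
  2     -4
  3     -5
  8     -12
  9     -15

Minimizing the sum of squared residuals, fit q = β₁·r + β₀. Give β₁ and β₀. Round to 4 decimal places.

β₁ = -1.8821, β₀ = 1.9151

Sums needed: Σr·r = 160, Σr = 22, Σ1 = 7.
And Σr·q = -259, Σq = -28.
Normal equations: [[160, 22]; [22, 7]]·[β₁, β₀]ᵀ = [-259, -28]ᵀ.
Δ = 160·7 − 22² = 636.
β₁ = ((-259)·7 − 22·(-28))/636 = -399/212; β₀ = (160·(-28) − 22·(-259))/636 = 203/106.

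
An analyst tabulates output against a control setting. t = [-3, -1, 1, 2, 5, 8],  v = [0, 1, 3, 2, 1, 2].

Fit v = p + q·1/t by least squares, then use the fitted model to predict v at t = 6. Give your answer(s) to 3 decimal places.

v̂ = 1.597

Normal-equation sums: Σ1 = 6, Σ1/t = 59/120, Σ1/t·1/t = 34801/14400.
For Xᵀv: Σv = 9, Σ1/t·v = 69/20.
So XᵀX·[p, q]ᵀ = Xᵀv: [[6, 59/120]; [59/120, 34801/14400]]·[p, q]ᵀ = [9, 69/20]ᵀ.
Determinant 6·(34801/14400) − (59/120)² = 8213/576.
p = (9·(34801/14400) − (59/120)·(69/20))/(8213/576) = 288783/205325; q = (6·(69/20) − (59/120)·9)/(8213/576) = 46872/41065.
At t = 6: v̂ = (288783/205325)·(1) + (46872/41065)·(1/6) = 327843/205325.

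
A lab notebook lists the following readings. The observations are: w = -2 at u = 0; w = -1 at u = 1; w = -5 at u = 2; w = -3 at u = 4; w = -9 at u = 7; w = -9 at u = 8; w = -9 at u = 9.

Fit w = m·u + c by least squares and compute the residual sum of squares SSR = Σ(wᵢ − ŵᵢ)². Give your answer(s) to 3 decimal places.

Setting ∂/∂m … = 0 gives: 215·m + 31·c = -239;  31·m + 7·c = -38.
(Σu·u = 215, Σu = 31, Σ1 = 7, Σu·w = -239, Σw = -38.)
Eliminating c: 7·(row 1) − 31·(row 2) gives 544·m = 7·(-239) − 31·(-38) = -495, so m = -495/544.
Then c = ((-38) − 31·(-495/544))/7 = -761/544.
Residuals: -327/544, 89/68, -57/32, 1109/544, -335/272, -175/544, 10/17; SSR = 6185/544.

SSR = 11.369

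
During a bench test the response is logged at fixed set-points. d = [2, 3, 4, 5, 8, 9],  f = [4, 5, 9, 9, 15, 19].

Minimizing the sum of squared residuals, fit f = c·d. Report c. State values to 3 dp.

With design matrix M, MᵀM = [[199]] and Mᵀf = [395]ᵀ.
c = 395/199 = 1.98492.

c = 1.985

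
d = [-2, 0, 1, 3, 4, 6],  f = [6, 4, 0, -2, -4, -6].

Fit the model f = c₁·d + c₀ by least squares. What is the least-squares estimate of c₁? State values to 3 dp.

Compute the Gram sums: Σd·d = 66, Σd = 12, Σ1 = 6.
And Σd·f = -70, Σf = -2.
So MᵀM·[c₁, c₀]ᵀ = Mᵀf: [[66, 12]; [12, 6]]·[c₁, c₀]ᵀ = [-70, -2]ᵀ.
det = 66·6 − 12² = 252.
c₁ = ((-70)·6 − 12·(-2))/252 = -11/7; c₀ = (66·(-2) − 12·(-70))/252 = 59/21.

c₁ = -1.571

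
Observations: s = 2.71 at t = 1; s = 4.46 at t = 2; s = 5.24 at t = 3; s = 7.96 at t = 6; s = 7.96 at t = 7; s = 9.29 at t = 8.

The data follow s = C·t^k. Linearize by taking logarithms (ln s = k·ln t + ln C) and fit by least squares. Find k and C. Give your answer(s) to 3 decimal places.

k = 0.564, C = 2.826

With ln sᵢ as the transformed response and ln tᵢ as the regressor:
AᵀA = [[13.0084, 7.6089]; [7.6089, 6]], rhs = [15.2445, 10.5262]ᵀ  (here Σln t = 7.6089, Σ(ln t)² = 13.0084, Σln s = 10.5262, Σln t·ln s = 15.2445).
Solving (det = 20.1558): k = 0.56432, ln C = 1.03873, so C = exp(1.03873) = 2.82562.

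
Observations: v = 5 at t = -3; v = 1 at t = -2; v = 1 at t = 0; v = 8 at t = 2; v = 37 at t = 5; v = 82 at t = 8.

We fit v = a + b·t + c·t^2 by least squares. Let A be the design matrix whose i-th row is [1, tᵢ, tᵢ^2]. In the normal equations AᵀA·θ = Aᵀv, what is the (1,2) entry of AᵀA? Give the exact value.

10

Row 1 ↔ basis 1, column 2 ↔ basis t, so (AᵀA)_{1,2} = Σᵢ t = (1)·(-3) + (1)·(-2) + (1)·(0) + (1)·(2) + (1)·(5) + (1)·(8) = 10.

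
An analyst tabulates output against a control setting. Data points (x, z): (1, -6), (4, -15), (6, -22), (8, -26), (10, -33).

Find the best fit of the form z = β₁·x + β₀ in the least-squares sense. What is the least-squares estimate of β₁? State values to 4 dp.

The normal equations are: 217·β₁ + 29·β₀ = -736;  29·β₁ + 5·β₀ = -102.
Eliminating β₀: 5·(row 1) − 29·(row 2) gives 244·β₁ = 5·(-736) − 29·(-102) = -722, so β₁ = -361/122.
Then β₀ = ((-102) − 29·(-361/122))/5 = -395/122.

β₁ = -2.9590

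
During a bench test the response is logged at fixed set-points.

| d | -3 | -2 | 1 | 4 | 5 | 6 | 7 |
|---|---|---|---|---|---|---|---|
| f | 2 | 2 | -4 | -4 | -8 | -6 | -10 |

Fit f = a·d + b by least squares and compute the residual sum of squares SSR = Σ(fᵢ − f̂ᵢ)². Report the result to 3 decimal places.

SSR = 12.585

With design matrix X, XᵀX = [[140, 18]; [18, 7]] and Xᵀf = [-176, -28]ᵀ.
Δ = 140·7 − 18² = 656.
a = ((-176)·7 − 18·(-28))/656 = -91/82; b = (140·(-28) − 18·(-176))/656 = -47/41.
Residuals: -15/82, 38/41, -143/82, 65/41, -107/82, 74/41, -89/82; SSR = 516/41.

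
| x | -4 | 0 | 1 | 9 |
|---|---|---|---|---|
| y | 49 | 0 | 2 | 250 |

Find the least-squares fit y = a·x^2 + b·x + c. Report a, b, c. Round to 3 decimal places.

a = 3.096, b = -0.026, c = -0.563

Compute the Gram sums: Σx^2·x^2 = 6818, Σx^2·x = 666, Σx^2 = 98, Σx·x = 98, Σx = 6, Σ1 = 4.
For Mᵀy: Σx^2·y = 21036, Σx·y = 2056, Σy = 301.
MᵀM·[a, b, c]ᵀ = Mᵀy becomes [[6818, 666, 98]; [666, 98, 6]; [98, 6, 4]]·[a, b, c]ᵀ = [21036, 2056, 301]ᵀ.
Row-reducing yields a = 191569/61876, b = -1621/61876, c = -8710/15469.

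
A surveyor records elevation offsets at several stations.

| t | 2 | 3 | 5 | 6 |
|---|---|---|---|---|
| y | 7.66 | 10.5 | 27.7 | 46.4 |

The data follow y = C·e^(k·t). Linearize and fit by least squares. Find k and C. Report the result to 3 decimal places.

Taking logs, ln y = k·t + ln C, so regress ln y on t.
Σt = 16.0000, Σ(t)² = 74.0000, Σln y = 11.5461, Σt·ln y = 50.7571.
Equations: 74.0000·k + 16.0000·ln C = 50.7571;  16.0000·k + 4·ln C = 11.5461.
Solving (det = 40.0000): k = 0.45726, ln C = 1.05748, so C = exp(1.05748) = 2.87910.

k = 0.457, C = 2.879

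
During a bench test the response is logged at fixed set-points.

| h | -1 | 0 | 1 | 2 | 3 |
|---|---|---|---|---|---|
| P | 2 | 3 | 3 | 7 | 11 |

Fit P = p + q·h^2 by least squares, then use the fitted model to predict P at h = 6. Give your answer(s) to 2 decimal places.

XᵀX·[p, q]ᵀ = XᵀP reads: 5·p + 15·q = 26;  15·p + 99·q = 132.
Eliminating q: 99·(row 1) − 15·(row 2) gives 270·p = 99·26 − 15·132 = 594, so p = 11/5.
Then q = (132 − 15·(11/5))/99 = 1.
At h = 6: P̂ = (11/5)·(1) + (1)·(36) = 191/5.

P̂ = 38.20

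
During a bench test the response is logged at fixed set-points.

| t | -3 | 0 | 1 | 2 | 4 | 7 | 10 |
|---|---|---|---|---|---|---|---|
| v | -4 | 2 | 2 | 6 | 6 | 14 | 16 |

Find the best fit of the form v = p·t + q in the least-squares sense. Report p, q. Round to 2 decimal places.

Setting ∂/∂p … = 0 gives: 179·p + 21·q = 308;  21·p + 7·q = 42.
Determinant 179·7 − 21² = 812.
p = (308·7 − 21·42)/812 = 91/58; q = (179·42 − 21·308)/812 = 75/58.

p = 1.57, q = 1.29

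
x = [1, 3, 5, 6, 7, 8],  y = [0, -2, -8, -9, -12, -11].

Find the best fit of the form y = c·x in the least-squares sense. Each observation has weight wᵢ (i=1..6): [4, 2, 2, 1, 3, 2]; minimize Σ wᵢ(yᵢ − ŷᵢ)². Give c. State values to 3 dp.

c = -1.499

Sums needed: Σwᵢ·x·x = 383.
For MᵀWy: Σwᵢ·x·y = -574.
Hence c = -574 / 383 ≈ -1.49869.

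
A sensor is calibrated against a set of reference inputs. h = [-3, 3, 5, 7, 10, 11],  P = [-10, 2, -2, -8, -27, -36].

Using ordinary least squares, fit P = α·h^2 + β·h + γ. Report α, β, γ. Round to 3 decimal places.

XᵀX·[α, β, γ]ᵀ = XᵀP reads: 27829·α + 2799·β + 313·γ = -7570;  2799·α + 313·β + 33·γ = -696;  313·α + 33·β + 6·γ = -81.
Row-reducing yields α = -127416/263515, β = 108411/52703, γ = 108113/263515.

α = -0.484, β = 2.057, γ = 0.410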